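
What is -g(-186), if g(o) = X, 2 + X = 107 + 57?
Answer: -162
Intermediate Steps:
X = 162 (X = -2 + (107 + 57) = -2 + 164 = 162)
g(o) = 162
-g(-186) = -1*162 = -162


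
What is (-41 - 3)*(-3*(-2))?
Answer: -264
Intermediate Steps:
(-41 - 3)*(-3*(-2)) = -44*6 = -264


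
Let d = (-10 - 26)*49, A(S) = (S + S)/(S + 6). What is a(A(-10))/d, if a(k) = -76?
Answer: 19/441 ≈ 0.043084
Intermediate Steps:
A(S) = 2*S/(6 + S) (A(S) = (2*S)/(6 + S) = 2*S/(6 + S))
d = -1764 (d = -36*49 = -1764)
a(A(-10))/d = -76/(-1764) = -76*(-1/1764) = 19/441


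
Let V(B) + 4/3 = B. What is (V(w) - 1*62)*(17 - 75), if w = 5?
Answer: 10150/3 ≈ 3383.3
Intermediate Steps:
V(B) = -4/3 + B
(V(w) - 1*62)*(17 - 75) = ((-4/3 + 5) - 1*62)*(17 - 75) = (11/3 - 62)*(-58) = -175/3*(-58) = 10150/3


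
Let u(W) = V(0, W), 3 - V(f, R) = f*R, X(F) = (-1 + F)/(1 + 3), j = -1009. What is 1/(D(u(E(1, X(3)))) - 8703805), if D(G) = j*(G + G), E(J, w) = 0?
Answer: -1/8709859 ≈ -1.1481e-7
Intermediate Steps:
X(F) = -¼ + F/4 (X(F) = (-1 + F)/4 = (-1 + F)*(¼) = -¼ + F/4)
V(f, R) = 3 - R*f (V(f, R) = 3 - f*R = 3 - R*f)
u(W) = 3 (u(W) = 3 - 1*W*0 = 3 + 0 = 3)
D(G) = -2018*G (D(G) = -1009*(G + G) = -2018*G)
1/(D(u(E(1, X(3)))) - 8703805) = 1/(-2018*3 - 8703805) = 1/(-6054 - 8703805) = 1/(-8709859) = -1/8709859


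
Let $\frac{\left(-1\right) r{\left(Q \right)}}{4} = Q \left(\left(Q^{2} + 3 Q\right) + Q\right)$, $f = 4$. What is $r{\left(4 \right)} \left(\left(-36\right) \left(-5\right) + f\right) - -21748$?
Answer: $-72460$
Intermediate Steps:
$r{\left(Q \right)} = - 4 Q \left(Q^{2} + 4 Q\right)$ ($r{\left(Q \right)} = - 4 Q \left(\left(Q^{2} + 3 Q\right) + Q\right) = - 4 Q \left(Q^{2} + 4 Q\right)$)
$r{\left(4 \right)} \left(\left(-36\right) \left(-5\right) + f\right) - -21748 = 4 \cdot 4^{2} \left(-4 - 4\right) \left(\left(-36\right) \left(-5\right) + 4\right) - -21748 = 4 \cdot 16 \left(-4 - 4\right) \left(180 + 4\right) + 21748 = 4 \cdot 16 \left(-8\right) 184 + 21748 = \left(-512\right) 184 + 21748 = -94208 + 21748 = -72460$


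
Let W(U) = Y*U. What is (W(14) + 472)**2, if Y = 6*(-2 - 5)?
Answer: 13456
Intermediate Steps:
Y = -42 (Y = 6*(-7) = -42)
W(U) = -42*U
(W(14) + 472)**2 = (-42*14 + 472)**2 = (-588 + 472)**2 = (-116)**2 = 13456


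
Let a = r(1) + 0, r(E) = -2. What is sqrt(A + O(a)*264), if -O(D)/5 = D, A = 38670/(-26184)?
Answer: sqrt(12562335865)/2182 ≈ 51.367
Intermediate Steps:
A = -6445/4364 (A = 38670*(-1/26184) = -6445/4364 ≈ -1.4769)
a = -2 (a = -2 + 0 = -2)
O(D) = -5*D
sqrt(A + O(a)*264) = sqrt(-6445/4364 - 5*(-2)*264) = sqrt(-6445/4364 + 10*264) = sqrt(-6445/4364 + 2640) = sqrt(11514515/4364) = sqrt(12562335865)/2182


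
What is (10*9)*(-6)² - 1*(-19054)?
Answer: 22294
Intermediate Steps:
(10*9)*(-6)² - 1*(-19054) = 90*36 + 19054 = 3240 + 19054 = 22294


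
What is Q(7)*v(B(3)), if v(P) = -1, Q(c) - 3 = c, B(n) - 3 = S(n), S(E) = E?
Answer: -10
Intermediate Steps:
B(n) = 3 + n
Q(c) = 3 + c
Q(7)*v(B(3)) = (3 + 7)*(-1) = 10*(-1) = -10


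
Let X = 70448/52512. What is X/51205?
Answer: 629/24007830 ≈ 2.6200e-5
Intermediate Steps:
X = 4403/3282 (X = 70448*(1/52512) = 4403/3282 ≈ 1.3416)
X/51205 = (4403/3282)/51205 = (4403/3282)*(1/51205) = 629/24007830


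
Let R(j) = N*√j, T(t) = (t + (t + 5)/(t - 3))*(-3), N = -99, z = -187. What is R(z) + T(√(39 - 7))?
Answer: -141/23 - 372*√2/23 - 99*I*√187 ≈ -29.004 - 1353.8*I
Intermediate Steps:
T(t) = -3*t - 3*(5 + t)/(-3 + t) (T(t) = (t + (5 + t)/(-3 + t))*(-3) = -3*t - 3*(5 + t)/(-3 + t))
R(j) = -99*√j
R(z) + T(√(39 - 7)) = -99*I*√187 + 3*(-5 - (√(39 - 7))² + 2*√(39 - 7))/(-3 + √(39 - 7)) = -99*I*√187 + 3*(-5 - (√32)² + 2*√32)/(-3 + √32) = -99*I*√187 + 3*(-5 - (4*√2)² + 2*(4*√2))/(-3 + 4*√2) = -99*I*√187 + 3*(-5 - 1*32 + 8*√2)/(-3 + 4*√2) = -99*I*√187 + 3*(-5 - 32 + 8*√2)/(-3 + 4*√2) = -99*I*√187 + 3*(-37 + 8*√2)/(-3 + 4*√2)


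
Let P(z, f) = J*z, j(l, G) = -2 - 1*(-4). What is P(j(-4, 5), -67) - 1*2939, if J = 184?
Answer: -2571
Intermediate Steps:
j(l, G) = 2 (j(l, G) = -2 + 4 = 2)
P(z, f) = 184*z
P(j(-4, 5), -67) - 1*2939 = 184*2 - 1*2939 = 368 - 2939 = -2571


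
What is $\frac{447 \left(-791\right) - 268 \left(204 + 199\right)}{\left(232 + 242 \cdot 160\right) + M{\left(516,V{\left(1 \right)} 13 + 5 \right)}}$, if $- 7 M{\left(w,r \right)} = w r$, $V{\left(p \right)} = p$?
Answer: $- \frac{3231067}{263376} \approx -12.268$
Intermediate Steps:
$M{\left(w,r \right)} = - \frac{r w}{7}$ ($M{\left(w,r \right)} = - \frac{w r}{7} = - \frac{r w}{7}$)
$\frac{447 \left(-791\right) - 268 \left(204 + 199\right)}{\left(232 + 242 \cdot 160\right) + M{\left(516,V{\left(1 \right)} 13 + 5 \right)}} = \frac{447 \left(-791\right) - 268 \left(204 + 199\right)}{\left(232 + 242 \cdot 160\right) - \frac{1}{7} \left(1 \cdot 13 + 5\right) 516} = \frac{-353577 - 108004}{\left(232 + 38720\right) - \frac{1}{7} \left(13 + 5\right) 516} = \frac{-353577 - 108004}{38952 - \frac{18}{7} \cdot 516} = - \frac{461581}{38952 - \frac{9288}{7}} = - \frac{461581}{\frac{263376}{7}} = \left(-461581\right) \frac{7}{263376} = - \frac{3231067}{263376}$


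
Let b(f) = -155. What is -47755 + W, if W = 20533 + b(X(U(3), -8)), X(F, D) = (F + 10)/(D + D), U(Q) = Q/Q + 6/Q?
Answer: -27377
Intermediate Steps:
U(Q) = 1 + 6/Q
X(F, D) = (10 + F)/(2*D) (X(F, D) = (10 + F)/((2*D)) = (10 + F)*(1/(2*D)) = (10 + F)/(2*D))
W = 20378 (W = 20533 - 155 = 20378)
-47755 + W = -47755 + 20378 = -27377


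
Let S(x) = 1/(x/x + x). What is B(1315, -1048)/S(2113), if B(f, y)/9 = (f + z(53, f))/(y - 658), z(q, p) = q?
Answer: -13013784/853 ≈ -15256.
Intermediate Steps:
B(f, y) = 9*(53 + f)/(-658 + y) (B(f, y) = 9*((f + 53)/(y - 658)) = 9*((53 + f)/(-658 + y)) = 9*(53 + f)/(-658 + y))
S(x) = 1/(1 + x)
B(1315, -1048)/S(2113) = (9*(53 + 1315)/(-658 - 1048))/(1/(1 + 2113)) = (9*1368/(-1706))/(1/2114) = (9*(-1/1706)*1368)/(1/2114) = -6156/853*2114 = -13013784/853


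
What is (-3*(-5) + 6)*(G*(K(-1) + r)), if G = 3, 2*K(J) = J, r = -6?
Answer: -819/2 ≈ -409.50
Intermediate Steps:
K(J) = J/2
(-3*(-5) + 6)*(G*(K(-1) + r)) = (-3*(-5) + 6)*(3*((½)*(-1) - 6)) = (15 + 6)*(3*(-½ - 6)) = 21*(3*(-13/2)) = 21*(-39/2) = -819/2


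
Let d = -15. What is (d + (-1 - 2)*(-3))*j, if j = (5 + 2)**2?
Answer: -294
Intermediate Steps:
j = 49 (j = 7**2 = 49)
(d + (-1 - 2)*(-3))*j = (-15 + (-1 - 2)*(-3))*49 = (-15 - 3*(-3))*49 = (-15 + 9)*49 = -6*49 = -294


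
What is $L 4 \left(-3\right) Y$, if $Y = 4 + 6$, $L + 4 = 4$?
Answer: $0$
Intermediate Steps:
$L = 0$ ($L = -4 + 4 = 0$)
$Y = 10$
$L 4 \left(-3\right) Y = 0 \cdot 4 \left(-3\right) 10 = 0 \left(-3\right) 10 = 0 \cdot 10 = 0$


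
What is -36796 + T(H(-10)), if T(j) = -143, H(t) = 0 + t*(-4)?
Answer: -36939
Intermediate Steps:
H(t) = -4*t (H(t) = 0 - 4*t = -4*t)
-36796 + T(H(-10)) = -36796 - 143 = -36939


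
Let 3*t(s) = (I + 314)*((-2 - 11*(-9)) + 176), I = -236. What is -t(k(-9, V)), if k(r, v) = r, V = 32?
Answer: -7098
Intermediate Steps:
t(s) = 7098 (t(s) = ((-236 + 314)*((-2 - 11*(-9)) + 176))/3 = (78*((-2 + 99) + 176))/3 = (78*(97 + 176))/3 = (78*273)/3 = (⅓)*21294 = 7098)
-t(k(-9, V)) = -1*7098 = -7098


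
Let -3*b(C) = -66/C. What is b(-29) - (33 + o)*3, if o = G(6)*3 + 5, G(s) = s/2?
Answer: -4111/29 ≈ -141.76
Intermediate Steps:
G(s) = s/2 (G(s) = s*(½) = s/2)
b(C) = 22/C (b(C) = -(-22)/C = 22/C)
o = 14 (o = ((½)*6)*3 + 5 = 3*3 + 5 = 9 + 5 = 14)
b(-29) - (33 + o)*3 = 22/(-29) - (33 + 14)*3 = 22*(-1/29) - 47*3 = -22/29 - 1*141 = -22/29 - 141 = -4111/29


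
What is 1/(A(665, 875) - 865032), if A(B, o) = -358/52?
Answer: -26/22491011 ≈ -1.1560e-6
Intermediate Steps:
A(B, o) = -179/26 (A(B, o) = -358*1/52 = -179/26)
1/(A(665, 875) - 865032) = 1/(-179/26 - 865032) = 1/(-22491011/26) = -26/22491011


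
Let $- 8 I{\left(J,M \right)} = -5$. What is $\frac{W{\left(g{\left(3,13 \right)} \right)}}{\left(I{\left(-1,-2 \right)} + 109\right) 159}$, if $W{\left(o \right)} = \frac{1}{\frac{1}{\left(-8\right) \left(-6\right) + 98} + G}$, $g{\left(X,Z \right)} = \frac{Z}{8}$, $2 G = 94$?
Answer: $\frac{1168}{956997309} \approx 1.2205 \cdot 10^{-6}$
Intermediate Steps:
$G = 47$ ($G = \frac{1}{2} \cdot 94 = 47$)
$I{\left(J,M \right)} = \frac{5}{8}$ ($I{\left(J,M \right)} = \left(- \frac{1}{8}\right) \left(-5\right) = \frac{5}{8}$)
$g{\left(X,Z \right)} = \frac{Z}{8}$ ($g{\left(X,Z \right)} = Z \frac{1}{8} = \frac{Z}{8}$)
$W{\left(o \right)} = \frac{146}{6863}$ ($W{\left(o \right)} = \frac{1}{\frac{1}{\left(-8\right) \left(-6\right) + 98} + 47} = \frac{1}{\frac{1}{48 + 98} + 47} = \frac{1}{\frac{1}{146} + 47} = \frac{1}{\frac{6863}{146}} = \frac{146}{6863}$)
$\frac{W{\left(g{\left(3,13 \right)} \right)}}{\left(I{\left(-1,-2 \right)} + 109\right) 159} = \frac{146}{6863 \left(\frac{5}{8} + 109\right) 159} = \frac{146}{6863 \cdot \frac{877}{8} \cdot 159} = \frac{146}{6863 \cdot \frac{139443}{8}} = \frac{146}{6863} \cdot \frac{8}{139443} = \frac{1168}{956997309}$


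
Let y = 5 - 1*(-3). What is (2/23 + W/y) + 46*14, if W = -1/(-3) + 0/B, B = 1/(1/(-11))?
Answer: 355559/552 ≈ 644.13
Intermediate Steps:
y = 8 (y = 5 + 3 = 8)
B = -11 (B = 1/(-1/11) = -11)
W = ⅓ (W = -1/(-3) + 0/(-11) = -1*(-⅓) + 0*(-1/11) = ⅓ + 0 = ⅓ ≈ 0.33333)
(2/23 + W/y) + 46*14 = (2/23 + (⅓)/8) + 46*14 = (2*(1/23) + (⅓)*(⅛)) + 644 = (2/23 + 1/24) + 644 = 71/552 + 644 = 355559/552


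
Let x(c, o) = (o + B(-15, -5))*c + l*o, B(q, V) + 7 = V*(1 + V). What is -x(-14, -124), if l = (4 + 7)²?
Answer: 13450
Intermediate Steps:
B(q, V) = -7 + V*(1 + V)
l = 121 (l = 11² = 121)
x(c, o) = 121*o + c*(13 + o) (x(c, o) = (o + (-7 - 5 + (-5)²))*c + 121*o = (o + (-7 - 5 + 25))*c + 121*o = (o + 13)*c + 121*o = (13 + o)*c + 121*o = c*(13 + o) + 121*o = 121*o + c*(13 + o))
-x(-14, -124) = -(13*(-14) + 121*(-124) - 14*(-124)) = -(-182 - 15004 + 1736) = -1*(-13450) = 13450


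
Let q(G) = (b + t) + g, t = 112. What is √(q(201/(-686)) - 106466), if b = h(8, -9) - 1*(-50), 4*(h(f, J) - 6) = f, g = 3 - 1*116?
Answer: I*√106409 ≈ 326.2*I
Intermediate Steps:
g = -113 (g = 3 - 116 = -113)
h(f, J) = 6 + f/4
b = 58 (b = (6 + (¼)*8) - 1*(-50) = (6 + 2) + 50 = 8 + 50 = 58)
q(G) = 57 (q(G) = (58 + 112) - 113 = 170 - 113 = 57)
√(q(201/(-686)) - 106466) = √(57 - 106466) = √(-106409) = I*√106409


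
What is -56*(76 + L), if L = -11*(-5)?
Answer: -7336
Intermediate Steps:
L = 55
-56*(76 + L) = -56*(76 + 55) = -56*131 = -7336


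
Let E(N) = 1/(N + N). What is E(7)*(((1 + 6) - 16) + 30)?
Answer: 3/2 ≈ 1.5000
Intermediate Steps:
E(N) = 1/(2*N)
E(7)*(((1 + 6) - 16) + 30) = ((1/2)/7)*(((1 + 6) - 16) + 30) = ((1/2)*(1/7))*((7 - 16) + 30) = (-9 + 30)/14 = (1/14)*21 = 3/2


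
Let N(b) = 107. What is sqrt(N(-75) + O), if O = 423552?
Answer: sqrt(423659) ≈ 650.89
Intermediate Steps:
sqrt(N(-75) + O) = sqrt(107 + 423552) = sqrt(423659)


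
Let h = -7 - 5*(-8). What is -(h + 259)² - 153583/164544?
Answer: -14029833199/164544 ≈ -85265.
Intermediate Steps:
h = 33 (h = -7 + 40 = 33)
-(h + 259)² - 153583/164544 = -(33 + 259)² - 153583/164544 = -1*292² - 153583*1/164544 = -1*85264 - 153583/164544 = -85264 - 153583/164544 = -14029833199/164544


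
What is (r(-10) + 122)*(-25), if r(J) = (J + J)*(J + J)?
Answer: -13050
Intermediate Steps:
r(J) = 4*J**2 (r(J) = (2*J)*(2*J) = 4*J**2)
(r(-10) + 122)*(-25) = (4*(-10)**2 + 122)*(-25) = (4*100 + 122)*(-25) = (400 + 122)*(-25) = 522*(-25) = -13050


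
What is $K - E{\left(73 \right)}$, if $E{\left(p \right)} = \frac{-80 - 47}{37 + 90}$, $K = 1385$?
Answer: $1386$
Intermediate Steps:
$E{\left(p \right)} = -1$ ($E{\left(p \right)} = - \frac{127}{127} = \left(-127\right) \frac{1}{127} = -1$)
$K - E{\left(73 \right)} = 1385 - -1 = 1385 + 1 = 1386$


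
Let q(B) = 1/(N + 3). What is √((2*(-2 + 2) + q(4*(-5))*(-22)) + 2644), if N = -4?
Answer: √2666 ≈ 51.633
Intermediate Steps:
q(B) = -1 (q(B) = 1/(-4 + 3) = 1/(-1) = -1)
√((2*(-2 + 2) + q(4*(-5))*(-22)) + 2644) = √((2*(-2 + 2) - 1*(-22)) + 2644) = √((2*0 + 22) + 2644) = √((0 + 22) + 2644) = √(22 + 2644) = √2666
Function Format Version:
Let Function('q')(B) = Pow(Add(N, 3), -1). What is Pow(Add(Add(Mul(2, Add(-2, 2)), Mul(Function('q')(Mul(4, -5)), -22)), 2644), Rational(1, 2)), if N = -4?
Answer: Pow(2666, Rational(1, 2)) ≈ 51.633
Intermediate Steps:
Function('q')(B) = -1 (Function('q')(B) = Pow(Add(-4, 3), -1) = Pow(-1, -1) = -1)
Pow(Add(Add(Mul(2, Add(-2, 2)), Mul(Function('q')(Mul(4, -5)), -22)), 2644), Rational(1, 2)) = Pow(Add(Add(Mul(2, Add(-2, 2)), Mul(-1, -22)), 2644), Rational(1, 2)) = Pow(Add(Add(Mul(2, 0), 22), 2644), Rational(1, 2)) = Pow(Add(Add(0, 22), 2644), Rational(1, 2)) = Pow(Add(22, 2644), Rational(1, 2)) = Pow(2666, Rational(1, 2))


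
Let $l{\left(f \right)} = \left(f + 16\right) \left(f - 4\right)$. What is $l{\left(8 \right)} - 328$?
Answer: $-232$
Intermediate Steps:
$l{\left(f \right)} = \left(-4 + f\right) \left(16 + f\right)$ ($l{\left(f \right)} = \left(16 + f\right) \left(-4 + f\right) = \left(-4 + f\right) \left(16 + f\right)$)
$l{\left(8 \right)} - 328 = \left(-64 + 8^{2} + 12 \cdot 8\right) - 328 = \left(-64 + 64 + 96\right) - 328 = 96 - 328 = -232$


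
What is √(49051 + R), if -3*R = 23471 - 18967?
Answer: √427947/3 ≈ 218.06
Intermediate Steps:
R = -4504/3 (R = -(23471 - 18967)/3 = -⅓*4504 = -4504/3 ≈ -1501.3)
√(49051 + R) = √(49051 - 4504/3) = √(142649/3) = √427947/3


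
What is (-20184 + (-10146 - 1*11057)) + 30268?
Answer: -11119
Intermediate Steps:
(-20184 + (-10146 - 1*11057)) + 30268 = (-20184 + (-10146 - 11057)) + 30268 = (-20184 - 21203) + 30268 = -41387 + 30268 = -11119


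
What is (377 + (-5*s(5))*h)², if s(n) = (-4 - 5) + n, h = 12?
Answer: 380689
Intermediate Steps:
s(n) = -9 + n
(377 + (-5*s(5))*h)² = (377 - 5*(-9 + 5)*12)² = (377 - 5*(-4)*12)² = (377 + 20*12)² = (377 + 240)² = 617² = 380689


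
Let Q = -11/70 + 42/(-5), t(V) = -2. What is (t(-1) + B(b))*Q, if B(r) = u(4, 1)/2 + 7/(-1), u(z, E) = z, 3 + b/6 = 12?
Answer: 599/10 ≈ 59.900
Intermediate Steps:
b = 54 (b = -18 + 6*12 = -18 + 72 = 54)
B(r) = -5 (B(r) = 4/2 + 7/(-1) = 4*(1/2) + 7*(-1) = 2 - 7 = -5)
Q = -599/70 (Q = -11*1/70 + 42*(-1/5) = -11/70 - 42/5 = -599/70 ≈ -8.5571)
(t(-1) + B(b))*Q = (-2 - 5)*(-599/70) = -7*(-599/70) = 599/10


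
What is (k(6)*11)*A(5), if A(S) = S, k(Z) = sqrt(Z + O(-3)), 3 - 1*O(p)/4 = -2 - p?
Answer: 55*sqrt(14) ≈ 205.79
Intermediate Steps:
O(p) = 20 + 4*p (O(p) = 12 - 4*(-2 - p) = 12 + (8 + 4*p) = 20 + 4*p)
k(Z) = sqrt(8 + Z) (k(Z) = sqrt(Z + (20 + 4*(-3))) = sqrt(Z + (20 - 12)) = sqrt(Z + 8) = sqrt(8 + Z))
(k(6)*11)*A(5) = (sqrt(8 + 6)*11)*5 = (sqrt(14)*11)*5 = (11*sqrt(14))*5 = 55*sqrt(14)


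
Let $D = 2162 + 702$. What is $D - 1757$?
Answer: $1107$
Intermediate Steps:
$D = 2864$
$D - 1757 = 2864 - 1757 = 1107$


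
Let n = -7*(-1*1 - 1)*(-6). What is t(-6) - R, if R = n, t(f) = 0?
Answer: 84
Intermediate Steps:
n = -84 (n = -7*(-1 - 1)*(-6) = -7*(-2)*(-6) = 14*(-6) = -84)
R = -84
t(-6) - R = 0 - 1*(-84) = 0 + 84 = 84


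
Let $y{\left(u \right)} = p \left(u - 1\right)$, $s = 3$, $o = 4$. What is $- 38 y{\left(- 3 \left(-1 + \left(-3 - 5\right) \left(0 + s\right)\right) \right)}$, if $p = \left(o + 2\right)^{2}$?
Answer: $-101232$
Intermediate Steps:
$p = 36$ ($p = \left(4 + 2\right)^{2} = 6^{2} = 36$)
$y{\left(u \right)} = -36 + 36 u$ ($y{\left(u \right)} = 36 \left(u - 1\right) = 36 \left(-1 + u\right) = -36 + 36 u$)
$- 38 y{\left(- 3 \left(-1 + \left(-3 - 5\right) \left(0 + s\right)\right) \right)} = - 38 \left(-36 + 36 \left(- 3 \left(-1 + \left(-3 - 5\right) \left(0 + 3\right)\right)\right)\right) = - 38 \left(-36 + 36 \left(- 3 \left(-1 - 24\right)\right)\right) = - 38 \left(-36 + 36 \left(\left(-3\right) \left(-25\right)\right)\right) = - 38 \left(-36 + 36 \cdot 75\right) = - 38 \left(-36 + 2700\right) = \left(-38\right) 2664 = -101232$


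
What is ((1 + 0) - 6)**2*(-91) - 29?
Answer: -2304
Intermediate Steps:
((1 + 0) - 6)**2*(-91) - 29 = (1 - 6)**2*(-91) - 29 = (-5)**2*(-91) - 29 = 25*(-91) - 29 = -2275 - 29 = -2304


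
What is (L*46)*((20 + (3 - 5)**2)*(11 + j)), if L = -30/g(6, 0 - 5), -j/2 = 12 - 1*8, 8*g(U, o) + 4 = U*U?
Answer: -24840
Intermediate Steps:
g(U, o) = -1/2 + U**2/8 (g(U, o) = -1/2 + (U*U)/8 = -1/2 + U**2/8)
j = -8 (j = -2*(12 - 1*8) = -2*(12 - 8) = -2*4 = -8)
L = -15/2 (L = -30/(-1/2 + (1/8)*6**2) = -30/(-1/2 + (1/8)*36) = -30/(-1/2 + 9/2) = -30/4 = -30*1/4 = -15/2 ≈ -7.5000)
(L*46)*((20 + (3 - 5)**2)*(11 + j)) = (-15/2*46)*((20 + (3 - 5)**2)*(11 - 8)) = -345*(20 + (-2)**2)*3 = -345*(20 + 4)*3 = -8280*3 = -345*72 = -24840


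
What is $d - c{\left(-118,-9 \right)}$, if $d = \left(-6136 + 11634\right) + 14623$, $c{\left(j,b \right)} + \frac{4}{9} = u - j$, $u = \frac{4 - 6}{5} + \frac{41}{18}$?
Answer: $\frac{600047}{30} \approx 20002.0$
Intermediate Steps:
$u = \frac{169}{90}$ ($u = \left(4 - 6\right) \frac{1}{5} + 41 \cdot \frac{1}{18} = \left(-2\right) \frac{1}{5} + \frac{41}{18} = - \frac{2}{5} + \frac{41}{18} = \frac{169}{90} \approx 1.8778$)
$c{\left(j,b \right)} = \frac{43}{30} - j$ ($c{\left(j,b \right)} = - \frac{4}{9} - \left(- \frac{169}{90} + j\right) = \frac{43}{30} - j$)
$d = 20121$ ($d = 5498 + 14623 = 20121$)
$d - c{\left(-118,-9 \right)} = 20121 - \left(\frac{43}{30} - -118\right) = 20121 - \left(\frac{43}{30} + 118\right) = 20121 - \frac{3583}{30} = \frac{600047}{30}$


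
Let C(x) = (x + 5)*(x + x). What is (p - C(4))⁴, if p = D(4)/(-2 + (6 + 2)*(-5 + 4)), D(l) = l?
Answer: 17172529936/625 ≈ 2.7476e+7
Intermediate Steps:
C(x) = 2*x*(5 + x) (C(x) = (5 + x)*(2*x) = 2*x*(5 + x))
p = -⅖ (p = 4/(-2 + (6 + 2)*(-5 + 4)) = 4/(-2 + 8*(-1)) = 4/(-2 - 8) = 4/(-10) = 4*(-⅒) = -⅖ ≈ -0.40000)
(p - C(4))⁴ = (-⅖ - 2*4*(5 + 4))⁴ = (-⅖ - 2*4*9)⁴ = (-⅖ - 1*72)⁴ = (-⅖ - 72)⁴ = (-362/5)⁴ = 17172529936/625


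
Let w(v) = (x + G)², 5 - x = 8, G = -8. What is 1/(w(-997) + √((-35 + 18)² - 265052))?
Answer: 121/279404 - I*√264763/279404 ≈ 0.00043306 - 0.0018416*I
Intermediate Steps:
x = -3 (x = 5 - 1*8 = 5 - 8 = -3)
w(v) = 121 (w(v) = (-3 - 8)² = (-11)² = 121)
1/(w(-997) + √((-35 + 18)² - 265052)) = 1/(121 + √((-35 + 18)² - 265052)) = 1/(121 + √((-17)² - 265052)) = 1/(121 + √(289 - 265052)) = 1/(121 + √(-264763)) = 1/(121 + I*√264763)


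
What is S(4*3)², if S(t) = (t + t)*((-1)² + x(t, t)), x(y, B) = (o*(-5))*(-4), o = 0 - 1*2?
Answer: 876096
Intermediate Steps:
o = -2 (o = 0 - 2 = -2)
x(y, B) = -40 (x(y, B) = -2*(-5)*(-4) = 10*(-4) = -40)
S(t) = -78*t (S(t) = (t + t)*((-1)² - 40) = (2*t)*(1 - 40) = (2*t)*(-39) = -78*t)
S(4*3)² = (-312*3)² = (-78*12)² = (-936)² = 876096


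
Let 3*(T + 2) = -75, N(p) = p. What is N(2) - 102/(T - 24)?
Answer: 4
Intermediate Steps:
T = -27 (T = -2 + (⅓)*(-75) = -2 - 25 = -27)
N(2) - 102/(T - 24) = 2 - 102/(-27 - 24) = 2 - 102/(-51) = 2 - 102*(-1/51) = 2 + 2 = 4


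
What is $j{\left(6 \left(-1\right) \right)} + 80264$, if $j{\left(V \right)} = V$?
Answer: $80258$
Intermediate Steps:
$j{\left(6 \left(-1\right) \right)} + 80264 = 6 \left(-1\right) + 80264 = -6 + 80264 = 80258$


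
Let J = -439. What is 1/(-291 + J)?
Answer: -1/730 ≈ -0.0013699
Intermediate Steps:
1/(-291 + J) = 1/(-291 - 439) = 1/(-730) = -1/730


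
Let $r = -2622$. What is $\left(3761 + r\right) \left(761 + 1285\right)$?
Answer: $2330394$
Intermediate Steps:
$\left(3761 + r\right) \left(761 + 1285\right) = \left(3761 - 2622\right) \left(761 + 1285\right) = 1139 \cdot 2046 = 2330394$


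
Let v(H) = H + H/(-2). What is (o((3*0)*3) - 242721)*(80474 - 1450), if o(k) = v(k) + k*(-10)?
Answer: -19180784304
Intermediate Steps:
v(H) = H/2 (v(H) = H + H*(-½) = H - H/2 = H/2)
o(k) = -19*k/2 (o(k) = k/2 + k*(-10) = k/2 - 10*k = -19*k/2)
(o((3*0)*3) - 242721)*(80474 - 1450) = (-19*3*0*3/2 - 242721)*(80474 - 1450) = (-0*3 - 242721)*79024 = (-19/2*0 - 242721)*79024 = (0 - 242721)*79024 = -242721*79024 = -19180784304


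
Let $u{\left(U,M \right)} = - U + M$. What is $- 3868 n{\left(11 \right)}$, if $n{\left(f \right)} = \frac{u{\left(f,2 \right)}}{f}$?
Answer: $\frac{34812}{11} \approx 3164.7$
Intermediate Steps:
$u{\left(U,M \right)} = M - U$
$n{\left(f \right)} = \frac{2 - f}{f}$
$- 3868 n{\left(11 \right)} = - 3868 \frac{2 - 11}{11} = - 3868 \cdot \frac{1}{11} \left(-9\right) = \left(-3868\right) \left(- \frac{9}{11}\right) = \frac{34812}{11}$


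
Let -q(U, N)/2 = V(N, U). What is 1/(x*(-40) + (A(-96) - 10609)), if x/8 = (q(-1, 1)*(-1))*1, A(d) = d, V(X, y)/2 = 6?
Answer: -1/18385 ≈ -5.4392e-5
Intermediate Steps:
V(X, y) = 12 (V(X, y) = 2*6 = 12)
q(U, N) = -24 (q(U, N) = -2*12 = -24)
x = 192 (x = 8*(-24*(-1)*1) = 8*(24*1) = 8*24 = 192)
1/(x*(-40) + (A(-96) - 10609)) = 1/(192*(-40) + (-96 - 10609)) = 1/(-7680 - 10705) = 1/(-18385) = -1/18385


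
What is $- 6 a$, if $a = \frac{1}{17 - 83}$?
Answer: $\frac{1}{11} \approx 0.090909$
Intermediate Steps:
$a = - \frac{1}{66}$ ($a = \frac{1}{-66} = - \frac{1}{66} \approx -0.015152$)
$- 6 a = \left(-6\right) \left(- \frac{1}{66}\right) = \frac{1}{11}$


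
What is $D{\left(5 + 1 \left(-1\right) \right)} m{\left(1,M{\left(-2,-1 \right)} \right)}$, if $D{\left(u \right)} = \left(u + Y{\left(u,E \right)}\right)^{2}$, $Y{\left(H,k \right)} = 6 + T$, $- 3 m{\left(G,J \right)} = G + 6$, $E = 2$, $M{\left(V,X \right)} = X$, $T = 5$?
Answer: $-525$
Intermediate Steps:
$m{\left(G,J \right)} = -2 - \frac{G}{3}$ ($m{\left(G,J \right)} = - \frac{G + 6}{3} = - \frac{6 + G}{3} = -2 - \frac{G}{3}$)
$Y{\left(H,k \right)} = 11$ ($Y{\left(H,k \right)} = 6 + 5 = 11$)
$D{\left(u \right)} = \left(11 + u\right)^{2}$ ($D{\left(u \right)} = \left(u + 11\right)^{2} = \left(11 + u\right)^{2}$)
$D{\left(5 + 1 \left(-1\right) \right)} m{\left(1,M{\left(-2,-1 \right)} \right)} = \left(11 + \left(5 + 1 \left(-1\right)\right)\right)^{2} \left(-2 - \frac{1}{3}\right) = \left(11 + \left(5 - 1\right)\right)^{2} \left(-2 - \frac{1}{3}\right) = \left(11 + 4\right)^{2} \left(- \frac{7}{3}\right) = 15^{2} \left(- \frac{7}{3}\right) = 225 \left(- \frac{7}{3}\right) = -525$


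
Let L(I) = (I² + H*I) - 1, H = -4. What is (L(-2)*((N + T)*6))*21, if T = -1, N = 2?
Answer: 1386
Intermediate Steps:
L(I) = -1 + I² - 4*I (L(I) = (I² - 4*I) - 1 = -1 + I² - 4*I)
(L(-2)*((N + T)*6))*21 = ((-1 + (-2)² - 4*(-2))*((2 - 1)*6))*21 = ((-1 + 4 + 8)*(1*6))*21 = (11*6)*21 = 66*21 = 1386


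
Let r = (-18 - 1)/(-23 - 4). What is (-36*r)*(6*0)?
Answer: 0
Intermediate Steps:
r = 19/27 (r = -19/(-27) = -19*(-1/27) = 19/27 ≈ 0.70370)
(-36*r)*(6*0) = (-36*19/27)*(6*0) = -76/3*0 = 0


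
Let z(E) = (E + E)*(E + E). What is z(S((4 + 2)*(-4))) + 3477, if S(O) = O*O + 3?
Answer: 1344441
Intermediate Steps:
S(O) = 3 + O² (S(O) = O² + 3 = 3 + O²)
z(E) = 4*E² (z(E) = (2*E)*(2*E) = 4*E²)
z(S((4 + 2)*(-4))) + 3477 = 4*(3 + ((4 + 2)*(-4))²)² + 3477 = 4*(3 + (6*(-4))²)² + 3477 = 4*(3 + (-24)²)² + 3477 = 4*(3 + 576)² + 3477 = 4*579² + 3477 = 4*335241 + 3477 = 1340964 + 3477 = 1344441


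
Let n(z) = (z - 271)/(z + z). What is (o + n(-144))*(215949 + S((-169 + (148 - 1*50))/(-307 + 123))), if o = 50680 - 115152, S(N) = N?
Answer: -737774635300927/52992 ≈ -1.3922e+10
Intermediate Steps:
o = -64472
n(z) = (-271 + z)/(2*z) (n(z) = (-271 + z)/((2*z)) = (-271 + z)*(1/(2*z)) = (-271 + z)/(2*z))
(o + n(-144))*(215949 + S((-169 + (148 - 1*50))/(-307 + 123))) = (-64472 + (½)*(-271 - 144)/(-144))*(215949 + (-169 + (148 - 1*50))/(-307 + 123)) = (-64472 + (½)*(-1/144)*(-415))*(215949 + (-169 + (148 - 50))/(-184)) = (-64472 + 415/288)*(215949 + (-169 + 98)*(-1/184)) = -18567521*(215949 - 71*(-1/184))/288 = -18567521*(215949 + 71/184)/288 = -18567521/288*39734687/184 = -737774635300927/52992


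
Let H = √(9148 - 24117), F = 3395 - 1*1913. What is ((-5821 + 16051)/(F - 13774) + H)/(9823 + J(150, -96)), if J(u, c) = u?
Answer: -5115/61294058 + I*√14969/9973 ≈ -8.345e-5 + 0.012268*I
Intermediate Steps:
F = 1482 (F = 3395 - 1913 = 1482)
H = I*√14969 (H = √(-14969) = I*√14969 ≈ 122.35*I)
((-5821 + 16051)/(F - 13774) + H)/(9823 + J(150, -96)) = ((-5821 + 16051)/(1482 - 13774) + I*√14969)/(9823 + 150) = (10230/(-12292) + I*√14969)/9973 = (10230*(-1/12292) + I*√14969)*(1/9973) = (-5115/6146 + I*√14969)*(1/9973) = -5115/61294058 + I*√14969/9973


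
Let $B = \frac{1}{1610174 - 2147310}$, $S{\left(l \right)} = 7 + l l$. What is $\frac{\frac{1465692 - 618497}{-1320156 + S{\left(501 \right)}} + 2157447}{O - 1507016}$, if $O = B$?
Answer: $- \frac{309743408647394924}{216361488450011799} \approx -1.4316$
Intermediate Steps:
$S{\left(l \right)} = 7 + l^{2}$
$B = - \frac{1}{537136}$ ($B = \frac{1}{-537136} = - \frac{1}{537136} \approx -1.8617 \cdot 10^{-6}$)
$O = - \frac{1}{537136} \approx -1.8617 \cdot 10^{-6}$
$\frac{\frac{1465692 - 618497}{-1320156 + S{\left(501 \right)}} + 2157447}{O - 1507016} = \frac{\frac{1465692 - 618497}{-1320156 + \left(7 + 501^{2}\right)} + 2157447}{- \frac{1}{537136} - 1507016} = \frac{\frac{847195}{-1320156 + \left(7 + 251001\right)} + 2157447}{- \frac{809472546177}{537136}} = \left(\frac{847195}{-1320156 + 251008} + 2157447\right) \left(- \frac{537136}{809472546177}\right) = \left(\frac{847195}{-1069148} + 2157447\right) \left(- \frac{537136}{809472546177}\right) = \left(847195 \left(- \frac{1}{1069148}\right) + 2157447\right) \left(- \frac{537136}{809472546177}\right) = \left(- \frac{847195}{1069148} + 2157447\right) \left(- \frac{537136}{809472546177}\right) = \frac{2306629297961}{1069148} \left(- \frac{537136}{809472546177}\right) = - \frac{309743408647394924}{216361488450011799}$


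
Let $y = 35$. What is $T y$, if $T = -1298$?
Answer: $-45430$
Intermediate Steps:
$T y = \left(-1298\right) 35 = -45430$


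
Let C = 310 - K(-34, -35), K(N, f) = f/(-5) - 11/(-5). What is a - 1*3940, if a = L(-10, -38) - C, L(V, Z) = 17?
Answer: -21119/5 ≈ -4223.8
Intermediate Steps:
K(N, f) = 11/5 - f/5 (K(N, f) = f*(-⅕) - 11*(-⅕) = -f/5 + 11/5 = 11/5 - f/5)
C = 1504/5 (C = 310 - (11/5 - ⅕*(-35)) = 310 - (11/5 + 7) = 310 - 1*46/5 = 310 - 46/5 = 1504/5 ≈ 300.80)
a = -1419/5 (a = 17 - 1*1504/5 = 17 - 1504/5 = -1419/5 ≈ -283.80)
a - 1*3940 = -1419/5 - 1*3940 = -1419/5 - 3940 = -21119/5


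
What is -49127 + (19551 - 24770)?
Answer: -54346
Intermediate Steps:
-49127 + (19551 - 24770) = -49127 - 5219 = -54346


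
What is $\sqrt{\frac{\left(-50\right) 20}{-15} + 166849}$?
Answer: $\frac{13 \sqrt{8889}}{3} \approx 408.55$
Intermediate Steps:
$\sqrt{\frac{\left(-50\right) 20}{-15} + 166849} = \sqrt{\left(-1000\right) \left(- \frac{1}{15}\right) + 166849} = \sqrt{\frac{200}{3} + 166849} = \sqrt{\frac{500747}{3}} = \frac{13 \sqrt{8889}}{3}$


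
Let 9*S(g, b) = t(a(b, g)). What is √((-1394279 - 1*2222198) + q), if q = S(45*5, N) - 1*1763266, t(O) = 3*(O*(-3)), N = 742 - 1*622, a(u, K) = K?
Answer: 8*I*√84062 ≈ 2319.5*I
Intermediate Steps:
N = 120 (N = 742 - 622 = 120)
t(O) = -9*O (t(O) = 3*(-3*O) = -9*O)
S(g, b) = -g (S(g, b) = (-9*g)/9 = -g)
q = -1763491 (q = -45*5 - 1*1763266 = -1*225 - 1763266 = -225 - 1763266 = -1763491)
√((-1394279 - 1*2222198) + q) = √((-1394279 - 1*2222198) - 1763491) = √((-1394279 - 2222198) - 1763491) = √(-3616477 - 1763491) = √(-5379968) = 8*I*√84062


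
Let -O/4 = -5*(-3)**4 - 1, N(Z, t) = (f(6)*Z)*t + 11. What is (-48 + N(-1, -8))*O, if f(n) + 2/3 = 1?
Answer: -167272/3 ≈ -55757.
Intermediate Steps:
f(n) = 1/3 (f(n) = -2/3 + 1 = 1/3)
N(Z, t) = 11 + Z*t/3 (N(Z, t) = (Z/3)*t + 11 = Z*t/3 + 11 = 11 + Z*t/3)
O = 1624 (O = -4*(-5*(-3)**4 - 1) = -4*(-5*81 - 1) = -4*(-405 - 1) = -4*(-406) = 1624)
(-48 + N(-1, -8))*O = (-48 + (11 + (1/3)*(-1)*(-8)))*1624 = (-48 + (11 + 8/3))*1624 = (-48 + 41/3)*1624 = -103/3*1624 = -167272/3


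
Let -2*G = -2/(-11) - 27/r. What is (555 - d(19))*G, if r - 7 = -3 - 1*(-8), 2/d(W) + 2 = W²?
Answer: 1648283/2872 ≈ 573.92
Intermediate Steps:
d(W) = 2/(-2 + W²)
r = 12 (r = 7 + (-3 - 1*(-8)) = 7 + (-3 + 8) = 7 + 5 = 12)
G = 91/88 (G = -(-2/(-11) - 27/12)/2 = -(-2*(-1/11) - 27*1/12)/2 = -(2/11 - 9/4)/2 = -½*(-91/44) = 91/88 ≈ 1.0341)
(555 - d(19))*G = (555 - 2/(-2 + 19²))*(91/88) = (555 - 2/(-2 + 361))*(91/88) = (555 - 2/359)*(91/88) = (199243/359)*(91/88) = 1648283/2872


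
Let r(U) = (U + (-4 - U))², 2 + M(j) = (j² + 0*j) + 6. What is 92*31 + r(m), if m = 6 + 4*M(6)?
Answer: 2868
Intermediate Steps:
M(j) = 4 + j² (M(j) = -2 + ((j² + 0*j) + 6) = -2 + ((j² + 0) + 6) = -2 + (j² + 6) = -2 + (6 + j²) = 4 + j²)
m = 166 (m = 6 + 4*(4 + 6²) = 6 + 4*(4 + 36) = 6 + 4*40 = 6 + 160 = 166)
r(U) = 16 (r(U) = (-4)² = 16)
92*31 + r(m) = 92*31 + 16 = 2852 + 16 = 2868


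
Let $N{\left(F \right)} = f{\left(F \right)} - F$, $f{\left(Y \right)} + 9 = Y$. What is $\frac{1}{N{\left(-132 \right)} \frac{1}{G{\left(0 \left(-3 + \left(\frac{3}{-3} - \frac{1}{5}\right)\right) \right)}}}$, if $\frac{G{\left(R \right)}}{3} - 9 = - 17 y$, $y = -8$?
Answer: $- \frac{145}{3} \approx -48.333$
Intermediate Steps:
$G{\left(R \right)} = 435$ ($G{\left(R \right)} = 27 + 3 \left(\left(-17\right) \left(-8\right)\right) = 27 + 3 \cdot 136 = 27 + 408 = 435$)
$f{\left(Y \right)} = -9 + Y$
$N{\left(F \right)} = -9$ ($N{\left(F \right)} = \left(-9 + F\right) - F = -9$)
$\frac{1}{N{\left(-132 \right)} \frac{1}{G{\left(0 \left(-3 + \left(\frac{3}{-3} - \frac{1}{5}\right)\right) \right)}}} = \frac{1}{\left(-9\right) \frac{1}{435}} = \frac{1}{- \frac{3}{145}} = - \frac{145}{3}$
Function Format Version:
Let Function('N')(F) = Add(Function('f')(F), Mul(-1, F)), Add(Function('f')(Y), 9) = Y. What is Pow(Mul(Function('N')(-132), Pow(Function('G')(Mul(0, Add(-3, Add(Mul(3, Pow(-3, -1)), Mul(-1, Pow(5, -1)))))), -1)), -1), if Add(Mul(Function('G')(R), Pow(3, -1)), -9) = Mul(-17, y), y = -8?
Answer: Rational(-145, 3) ≈ -48.333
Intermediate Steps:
Function('G')(R) = 435 (Function('G')(R) = Add(27, Mul(3, Mul(-17, -8))) = Add(27, Mul(3, 136)) = Add(27, 408) = 435)
Function('f')(Y) = Add(-9, Y)
Function('N')(F) = -9 (Function('N')(F) = Add(Add(-9, F), Mul(-1, F)) = -9)
Pow(Mul(Function('N')(-132), Pow(Function('G')(Mul(0, Add(-3, Add(Mul(3, Pow(-3, -1)), Mul(-1, Pow(5, -1)))))), -1)), -1) = Pow(Mul(-9, Pow(435, -1)), -1) = Pow(Mul(-9, Rational(1, 435)), -1) = Pow(Rational(-3, 145), -1) = Rational(-145, 3)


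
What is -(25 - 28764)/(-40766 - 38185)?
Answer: -28739/78951 ≈ -0.36401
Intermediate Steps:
-(25 - 28764)/(-40766 - 38185) = -(-28739)/(-78951) = -(-28739)*(-1)/78951 = -1*28739/78951 = -28739/78951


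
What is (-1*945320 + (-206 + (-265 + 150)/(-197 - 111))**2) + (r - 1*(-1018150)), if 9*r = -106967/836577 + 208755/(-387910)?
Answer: 9298399502774079865/80776813726224 ≈ 1.1511e+5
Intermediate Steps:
r = -882176329/11921017374 (r = (-106967/836577 + 208755/(-387910))/9 = (-106967*1/836577 + 208755*(-1/387910))/9 = (-2183/17073 - 41751/77582)/9 = (1/9)*(-882176329/1324557486) = -882176329/11921017374 ≈ -0.074002)
(-1*945320 + (-206 + (-265 + 150)/(-197 - 111))**2) + (r - 1*(-1018150)) = (-1*945320 + (-206 + (-265 + 150)/(-197 - 111))**2) + (-882176329/11921017374 - 1*(-1018150)) = (-945320 + (-206 - 115/(-308))**2) + (-882176329/11921017374 + 1018150) = (-945320 + (-206 - 115*(-1/308))**2) + 12137382957161771/11921017374 = (-945320 + (-206 + 115/308)**2) + 12137382957161771/11921017374 = (-945320 + (-63333/308)**2) + 12137382957161771/11921017374 = (-945320 + 4011068889/94864) + 12137382957161771/11921017374 = -85665767591/94864 + 12137382957161771/11921017374 = 9298399502774079865/80776813726224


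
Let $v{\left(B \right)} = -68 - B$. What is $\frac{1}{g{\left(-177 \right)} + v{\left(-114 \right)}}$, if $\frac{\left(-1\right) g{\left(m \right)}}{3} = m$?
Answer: $\frac{1}{577} \approx 0.0017331$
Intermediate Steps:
$g{\left(m \right)} = - 3 m$
$\frac{1}{g{\left(-177 \right)} + v{\left(-114 \right)}} = \frac{1}{\left(-3\right) \left(-177\right) - -46} = \frac{1}{531 + \left(-68 + 114\right)} = \frac{1}{531 + 46} = \frac{1}{577}$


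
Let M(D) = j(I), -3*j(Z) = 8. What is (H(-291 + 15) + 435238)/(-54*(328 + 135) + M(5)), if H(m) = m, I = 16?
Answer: -652443/37507 ≈ -17.395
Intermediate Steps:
j(Z) = -8/3 (j(Z) = -⅓*8 = -8/3)
M(D) = -8/3
(H(-291 + 15) + 435238)/(-54*(328 + 135) + M(5)) = ((-291 + 15) + 435238)/(-54*(328 + 135) - 8/3) = (-276 + 435238)/(-54*463 - 8/3) = 434962/(-25002 - 8/3) = 434962/(-75014/3) = 434962*(-3/75014) = -652443/37507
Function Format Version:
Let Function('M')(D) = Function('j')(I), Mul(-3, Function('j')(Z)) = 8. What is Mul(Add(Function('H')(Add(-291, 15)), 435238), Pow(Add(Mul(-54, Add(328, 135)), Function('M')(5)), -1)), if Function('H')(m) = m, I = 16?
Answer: Rational(-652443, 37507) ≈ -17.395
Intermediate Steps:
Function('j')(Z) = Rational(-8, 3) (Function('j')(Z) = Mul(Rational(-1, 3), 8) = Rational(-8, 3))
Function('M')(D) = Rational(-8, 3)
Mul(Add(Function('H')(Add(-291, 15)), 435238), Pow(Add(Mul(-54, Add(328, 135)), Function('M')(5)), -1)) = Mul(Add(Add(-291, 15), 435238), Pow(Add(Mul(-54, Add(328, 135)), Rational(-8, 3)), -1)) = Mul(Add(-276, 435238), Pow(Add(Mul(-54, 463), Rational(-8, 3)), -1)) = Mul(434962, Pow(Add(-25002, Rational(-8, 3)), -1)) = Mul(434962, Pow(Rational(-75014, 3), -1)) = Mul(434962, Rational(-3, 75014)) = Rational(-652443, 37507)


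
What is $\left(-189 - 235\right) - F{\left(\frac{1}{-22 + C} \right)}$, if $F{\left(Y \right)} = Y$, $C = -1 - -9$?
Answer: $- \frac{5935}{14} \approx -423.93$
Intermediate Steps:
$C = 8$ ($C = -1 + 9 = 8$)
$\left(-189 - 235\right) - F{\left(\frac{1}{-22 + C} \right)} = \left(-189 - 235\right) - \frac{1}{-22 + 8} = \left(-189 - 235\right) - \frac{1}{-14} = -424 - - \frac{1}{14} = -424 + \frac{1}{14} = - \frac{5935}{14}$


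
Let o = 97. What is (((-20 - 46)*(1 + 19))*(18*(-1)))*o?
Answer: 2304720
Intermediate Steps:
(((-20 - 46)*(1 + 19))*(18*(-1)))*o = (((-20 - 46)*(1 + 19))*(18*(-1)))*97 = (-66*20*(-18))*97 = -1320*(-18)*97 = 23760*97 = 2304720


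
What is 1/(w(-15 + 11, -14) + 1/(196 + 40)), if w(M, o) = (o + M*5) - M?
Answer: -236/7079 ≈ -0.033338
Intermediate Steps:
w(M, o) = o + 4*M (w(M, o) = (o + 5*M) - M = o + 4*M)
1/(w(-15 + 11, -14) + 1/(196 + 40)) = 1/((-14 + 4*(-15 + 11)) + 1/(196 + 40)) = 1/((-14 + 4*(-4)) + 1/236) = 1/((-14 - 16) + 1/236) = 1/(-30 + 1/236) = 1/(-7079/236) = -236/7079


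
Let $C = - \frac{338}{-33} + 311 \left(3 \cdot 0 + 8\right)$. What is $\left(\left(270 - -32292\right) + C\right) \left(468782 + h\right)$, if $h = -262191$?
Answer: $\frac{21729391628}{3} \approx 7.2431 \cdot 10^{9}$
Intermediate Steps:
$C = \frac{82442}{33}$ ($C = \left(-338\right) \left(- \frac{1}{33}\right) + 311 \left(0 + 8\right) = \frac{338}{33} + 311 \cdot 8 = \frac{338}{33} + 2488 = \frac{82442}{33} \approx 2498.2$)
$\left(\left(270 - -32292\right) + C\right) \left(468782 + h\right) = \left(\left(270 - -32292\right) + \frac{82442}{33}\right) \left(468782 - 262191\right) = \left(\left(270 + 32292\right) + \frac{82442}{33}\right) 206591 = \left(32562 + \frac{82442}{33}\right) 206591 = \frac{1156988}{33} \cdot 206591 = \frac{21729391628}{3}$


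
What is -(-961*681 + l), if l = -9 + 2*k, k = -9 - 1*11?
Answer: 654490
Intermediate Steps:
k = -20 (k = -9 - 11 = -20)
l = -49 (l = -9 + 2*(-20) = -9 - 40 = -49)
-(-961*681 + l) = -(-961*681 - 49) = -(-654441 - 49) = -1*(-654490) = 654490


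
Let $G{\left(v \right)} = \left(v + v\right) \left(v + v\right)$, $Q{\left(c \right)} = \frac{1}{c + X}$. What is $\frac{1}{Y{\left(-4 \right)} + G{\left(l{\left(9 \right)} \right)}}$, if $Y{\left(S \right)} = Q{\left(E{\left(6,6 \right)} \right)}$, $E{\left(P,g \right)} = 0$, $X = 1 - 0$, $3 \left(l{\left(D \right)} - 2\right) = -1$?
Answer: $\frac{9}{109} \approx 0.082569$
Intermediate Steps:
$l{\left(D \right)} = \frac{5}{3}$ ($l{\left(D \right)} = 2 + \frac{1}{3} \left(-1\right) = 2 - \frac{1}{3} = \frac{5}{3}$)
$X = 1$ ($X = 1 + 0 = 1$)
$Q{\left(c \right)} = \frac{1}{1 + c}$ ($Q{\left(c \right)} = \frac{1}{c + 1} = \frac{1}{1 + c}$)
$Y{\left(S \right)} = 1$ ($Y{\left(S \right)} = \frac{1}{1 + 0} = 1^{-1} = 1$)
$G{\left(v \right)} = 4 v^{2}$ ($G{\left(v \right)} = 2 v 2 v = 4 v^{2}$)
$\frac{1}{Y{\left(-4 \right)} + G{\left(l{\left(9 \right)} \right)}} = \frac{1}{1 + 4 \left(\frac{5}{3}\right)^{2}} = \frac{1}{1 + 4 \cdot \frac{25}{9}} = \frac{1}{1 + \frac{100}{9}} = \frac{1}{\frac{109}{9}} = \frac{9}{109}$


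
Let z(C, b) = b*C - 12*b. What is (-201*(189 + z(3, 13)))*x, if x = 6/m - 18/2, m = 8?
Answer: 119394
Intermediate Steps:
z(C, b) = -12*b + C*b (z(C, b) = C*b - 12*b = -12*b + C*b)
x = -33/4 (x = 6/8 - 18/2 = 6*(⅛) - 18*½ = ¾ - 9 = -33/4 ≈ -8.2500)
(-201*(189 + z(3, 13)))*x = -201*(189 + 13*(-12 + 3))*(-33/4) = -201*(189 + 13*(-9))*(-33/4) = -201*(189 - 117)*(-33/4) = -201*72*(-33/4) = -14472*(-33/4) = 119394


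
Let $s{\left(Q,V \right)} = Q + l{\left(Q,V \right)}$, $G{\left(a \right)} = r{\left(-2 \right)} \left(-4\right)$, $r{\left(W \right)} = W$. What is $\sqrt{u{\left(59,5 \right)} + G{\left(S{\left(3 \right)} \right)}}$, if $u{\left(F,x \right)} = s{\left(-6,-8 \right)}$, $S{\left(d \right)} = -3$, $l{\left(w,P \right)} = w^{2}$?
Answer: $\sqrt{38} \approx 6.1644$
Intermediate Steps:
$G{\left(a \right)} = 8$ ($G{\left(a \right)} = \left(-2\right) \left(-4\right) = 8$)
$s{\left(Q,V \right)} = Q + Q^{2}$
$u{\left(F,x \right)} = 30$ ($u{\left(F,x \right)} = - 6 \left(1 - 6\right) = \left(-6\right) \left(-5\right) = 30$)
$\sqrt{u{\left(59,5 \right)} + G{\left(S{\left(3 \right)} \right)}} = \sqrt{30 + 8} = \sqrt{38}$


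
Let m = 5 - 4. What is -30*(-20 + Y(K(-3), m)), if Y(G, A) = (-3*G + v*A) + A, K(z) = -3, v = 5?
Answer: 150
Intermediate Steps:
m = 1
Y(G, A) = -3*G + 6*A (Y(G, A) = (-3*G + 5*A) + A = -3*G + 6*A)
-30*(-20 + Y(K(-3), m)) = -30*(-20 + (-3*(-3) + 6*1)) = -30*(-20 + (9 + 6)) = -30*(-20 + 15) = -30*(-5) = 150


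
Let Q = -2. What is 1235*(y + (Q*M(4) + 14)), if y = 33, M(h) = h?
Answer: 48165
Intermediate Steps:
1235*(y + (Q*M(4) + 14)) = 1235*(33 + (-2*4 + 14)) = 1235*(33 + (-8 + 14)) = 1235*(33 + 6) = 1235*39 = 48165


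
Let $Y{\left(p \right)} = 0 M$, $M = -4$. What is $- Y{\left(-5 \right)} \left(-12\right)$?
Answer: $0$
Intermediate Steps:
$Y{\left(p \right)} = 0$ ($Y{\left(p \right)} = 0 \left(-4\right) = 0$)
$- Y{\left(-5 \right)} \left(-12\right) = \left(-1\right) 0 \left(-12\right) = 0 \left(-12\right) = 0$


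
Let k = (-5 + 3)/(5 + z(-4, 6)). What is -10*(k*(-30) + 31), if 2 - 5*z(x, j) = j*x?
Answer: -6270/17 ≈ -368.82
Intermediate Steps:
z(x, j) = ⅖ - j*x/5
k = -10/51 (k = (-5 + 3)/(5 + (⅖ - ⅕*6*(-4))) = -2/(5 + (⅖ + 24/5)) = -2/(5 + 26/5) = -2/51/5 = -2*5/51 = -10/51 ≈ -0.19608)
-10*(k*(-30) + 31) = -10*(-10/51*(-30) + 31) = -10*(100/17 + 31) = -10*627/17 = -6270/17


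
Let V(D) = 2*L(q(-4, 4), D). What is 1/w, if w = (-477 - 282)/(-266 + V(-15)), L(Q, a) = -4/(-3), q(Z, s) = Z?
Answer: 790/2277 ≈ 0.34695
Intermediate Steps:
L(Q, a) = 4/3 (L(Q, a) = -4*(-⅓) = 4/3)
V(D) = 8/3 (V(D) = 2*(4/3) = 8/3)
w = 2277/790 (w = (-477 - 282)/(-266 + 8/3) = -759/(-790/3) = -759*(-3/790) = 2277/790 ≈ 2.8823)
1/w = 1/(2277/790) = 790/2277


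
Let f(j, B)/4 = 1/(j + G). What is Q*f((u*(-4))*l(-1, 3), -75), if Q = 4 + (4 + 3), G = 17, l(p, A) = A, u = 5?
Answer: -44/43 ≈ -1.0233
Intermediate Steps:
f(j, B) = 4/(17 + j) (f(j, B) = 4/(j + 17) = 4/(17 + j))
Q = 11 (Q = 4 + 7 = 11)
Q*f((u*(-4))*l(-1, 3), -75) = 11*(4/(17 + (5*(-4))*3)) = 11*(4/(17 - 20*3)) = 11*(4/(17 - 60)) = 11*(4/(-43)) = 11*(4*(-1/43)) = 11*(-4/43) = -44/43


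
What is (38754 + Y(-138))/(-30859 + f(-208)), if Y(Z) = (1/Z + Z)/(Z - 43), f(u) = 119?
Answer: -968016457/767823720 ≈ -1.2607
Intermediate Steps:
Y(Z) = (Z + 1/Z)/(-43 + Z)
(38754 + Y(-138))/(-30859 + f(-208)) = (38754 + (1 + (-138)**2)/((-138)*(-43 - 138)))/(-30859 + 119) = (38754 - 1/138*(1 + 19044)/(-181))/(-30740) = (38754 - 1/138*(-1/181)*19045)*(-1/30740) = (38754 + 19045/24978)*(-1/30740) = (968016457/24978)*(-1/30740) = -968016457/767823720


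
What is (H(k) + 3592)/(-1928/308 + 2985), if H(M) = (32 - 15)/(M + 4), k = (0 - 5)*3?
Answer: 276465/229363 ≈ 1.2054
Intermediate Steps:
k = -15 (k = -5*3 = -15)
H(M) = 17/(4 + M)
(H(k) + 3592)/(-1928/308 + 2985) = (17/(4 - 15) + 3592)/(-1928/308 + 2985) = (17/(-11) + 3592)/(-1928*1/308 + 2985) = (17*(-1/11) + 3592)/(-482/77 + 2985) = (-17/11 + 3592)/(229363/77) = (39495/11)*(77/229363) = 276465/229363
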